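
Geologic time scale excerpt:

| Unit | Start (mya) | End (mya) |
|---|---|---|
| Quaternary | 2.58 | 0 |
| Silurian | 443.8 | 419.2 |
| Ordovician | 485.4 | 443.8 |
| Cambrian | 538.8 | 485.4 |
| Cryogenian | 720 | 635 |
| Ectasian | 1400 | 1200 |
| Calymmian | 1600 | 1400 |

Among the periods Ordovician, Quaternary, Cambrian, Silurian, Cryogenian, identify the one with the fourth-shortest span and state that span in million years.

Durations: Ordovician 41.6; Quaternary 2.58; Cambrian 53.4; Silurian 24.6; Cryogenian 85 Myr.
Sorted shortest-first: Quaternary (2.58), Silurian (24.6), Ordovician (41.6), Cambrian (53.4), Cryogenian (85).
The fourth shortest is Cambrian at 53.4 Myr.

Cambrian, 53.4 million years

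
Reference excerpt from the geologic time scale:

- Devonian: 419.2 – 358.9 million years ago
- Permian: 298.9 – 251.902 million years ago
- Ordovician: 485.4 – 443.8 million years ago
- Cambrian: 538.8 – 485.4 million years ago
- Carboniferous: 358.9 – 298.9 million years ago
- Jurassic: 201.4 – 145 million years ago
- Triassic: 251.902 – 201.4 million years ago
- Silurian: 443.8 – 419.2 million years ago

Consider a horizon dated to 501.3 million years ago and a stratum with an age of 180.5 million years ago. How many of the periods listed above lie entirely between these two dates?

6

501.3 Ma sits inside the Cambrian (538.8–485.4) and 180.5 Ma inside the Jurassic (201.4–145); neither of those is wholly between the two dates.
The listed periods lying completely between them are Ordovician, Silurian, Devonian, Carboniferous, Permian, Triassic — 6 in all.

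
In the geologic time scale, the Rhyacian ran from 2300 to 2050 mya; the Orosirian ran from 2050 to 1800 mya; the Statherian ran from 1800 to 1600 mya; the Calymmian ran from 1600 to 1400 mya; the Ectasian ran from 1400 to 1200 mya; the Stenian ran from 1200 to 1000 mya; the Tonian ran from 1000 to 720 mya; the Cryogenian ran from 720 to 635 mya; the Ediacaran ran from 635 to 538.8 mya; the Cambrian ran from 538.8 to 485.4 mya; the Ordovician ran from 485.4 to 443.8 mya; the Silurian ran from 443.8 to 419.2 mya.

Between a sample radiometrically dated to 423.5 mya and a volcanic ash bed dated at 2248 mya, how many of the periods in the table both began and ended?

The older date is 2248 Ma and the younger is 423.5 Ma.
Periods with start < 2248 and end > 423.5 Ma: Orosirian (2050–1800), Statherian (1800–1600), Calymmian (1600–1400), Ectasian (1400–1200), Stenian (1200–1000), Tonian (1000–720), Cryogenian (720–635), Ediacaran (635–538.8), Cambrian (538.8–485.4), Ordovician (485.4–443.8).
That is 10 complete periods.

10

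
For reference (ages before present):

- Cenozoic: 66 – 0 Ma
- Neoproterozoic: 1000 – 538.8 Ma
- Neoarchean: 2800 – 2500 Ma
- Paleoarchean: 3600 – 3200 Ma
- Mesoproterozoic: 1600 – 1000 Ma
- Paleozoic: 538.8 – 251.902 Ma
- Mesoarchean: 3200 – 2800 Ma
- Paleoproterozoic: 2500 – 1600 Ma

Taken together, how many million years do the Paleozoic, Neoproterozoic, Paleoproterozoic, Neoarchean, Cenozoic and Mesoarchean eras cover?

Each duration: Paleozoic = 286.898; Neoproterozoic = 461.2; Paleoproterozoic = 900; Neoarchean = 300; Cenozoic = 66; Mesoarchean = 400.
Sum: 286.898 + 461.2 + 900 + 300 + 66 + 400 = 2414.098 Myr.

2414.098 million years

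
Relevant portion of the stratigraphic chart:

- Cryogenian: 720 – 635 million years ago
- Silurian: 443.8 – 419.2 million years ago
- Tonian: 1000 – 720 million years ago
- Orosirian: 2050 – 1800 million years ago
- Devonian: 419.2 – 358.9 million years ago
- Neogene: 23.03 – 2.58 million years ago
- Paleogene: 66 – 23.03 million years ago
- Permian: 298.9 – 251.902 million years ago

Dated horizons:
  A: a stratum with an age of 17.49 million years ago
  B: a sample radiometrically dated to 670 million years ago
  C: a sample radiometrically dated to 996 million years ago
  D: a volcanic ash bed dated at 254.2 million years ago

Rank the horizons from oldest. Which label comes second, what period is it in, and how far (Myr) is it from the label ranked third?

B, in the Cryogenian; 415.8 million years to D

Sorted oldest-first by Ma: C (996), B (670), D (254.2), A (17.49).
The second oldest is B at 670 Ma, which lies in 720–635 Ma: the Cryogenian.
The third oldest is D at 254.2 Ma; separation = |670 − 254.2| = 415.8 Myr.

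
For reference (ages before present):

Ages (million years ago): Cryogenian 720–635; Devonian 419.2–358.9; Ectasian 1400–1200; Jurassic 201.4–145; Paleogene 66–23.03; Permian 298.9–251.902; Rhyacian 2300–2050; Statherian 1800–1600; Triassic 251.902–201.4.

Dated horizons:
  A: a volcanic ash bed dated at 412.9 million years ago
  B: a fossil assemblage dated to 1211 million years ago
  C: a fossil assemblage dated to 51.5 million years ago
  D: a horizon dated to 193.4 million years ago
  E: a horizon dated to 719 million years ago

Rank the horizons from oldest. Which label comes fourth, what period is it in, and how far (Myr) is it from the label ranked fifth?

Larger Ma means older, so oldest first: B 1211 > E 719 > A 412.9 > D 193.4 > C 51.5.
Counting 4 along gives D (193.4 Ma); the excerpt puts that inside the Jurassic, 201.4–145 Ma.
Next in line is C (51.5 Ma), and 193.4 − 51.5 = 141.9 Myr.

D, in the Jurassic; 141.9 million years to C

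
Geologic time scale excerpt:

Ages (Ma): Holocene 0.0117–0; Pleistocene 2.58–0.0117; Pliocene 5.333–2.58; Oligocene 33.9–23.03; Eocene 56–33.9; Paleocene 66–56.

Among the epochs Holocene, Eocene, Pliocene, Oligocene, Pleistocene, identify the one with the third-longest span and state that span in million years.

Durations: Holocene 0.0117; Eocene 22.1; Pliocene 2.753; Oligocene 10.87; Pleistocene 2.5683 Myr.
Sorted longest-first: Eocene (22.1), Oligocene (10.87), Pliocene (2.753), Pleistocene (2.5683), Holocene (0.0117).
The third longest is Pliocene at 2.753 Myr.

Pliocene, 2.753 million years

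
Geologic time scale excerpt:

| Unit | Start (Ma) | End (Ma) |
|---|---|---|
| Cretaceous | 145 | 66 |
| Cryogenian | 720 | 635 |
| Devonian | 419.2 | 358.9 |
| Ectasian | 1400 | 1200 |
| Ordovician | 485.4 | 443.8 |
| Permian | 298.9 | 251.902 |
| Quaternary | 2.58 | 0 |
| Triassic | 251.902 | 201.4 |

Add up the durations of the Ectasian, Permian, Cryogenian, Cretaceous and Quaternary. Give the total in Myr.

413.578 million years

Each duration: Ectasian = 200; Permian = 46.998; Cryogenian = 85; Cretaceous = 79; Quaternary = 2.58.
Sum: 200 + 46.998 + 85 + 79 + 2.58 = 413.578 Myr.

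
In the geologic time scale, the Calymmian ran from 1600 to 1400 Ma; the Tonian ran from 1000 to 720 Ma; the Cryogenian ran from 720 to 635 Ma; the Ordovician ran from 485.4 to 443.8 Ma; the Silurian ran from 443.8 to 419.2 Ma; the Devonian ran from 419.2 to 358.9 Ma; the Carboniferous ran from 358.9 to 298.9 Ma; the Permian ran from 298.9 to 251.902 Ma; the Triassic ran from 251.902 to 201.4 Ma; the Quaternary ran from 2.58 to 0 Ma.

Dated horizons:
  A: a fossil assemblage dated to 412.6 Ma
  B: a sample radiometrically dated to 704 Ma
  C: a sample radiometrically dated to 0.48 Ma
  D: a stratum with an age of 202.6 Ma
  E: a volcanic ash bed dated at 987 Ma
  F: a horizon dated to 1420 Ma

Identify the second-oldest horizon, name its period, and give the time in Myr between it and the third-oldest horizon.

E, in the Tonian; 283 million years to B

Larger Ma means older, so oldest first: F 1420 > E 987 > B 704 > A 412.6 > D 202.6 > C 0.48.
Counting 2 along gives E (987 Ma); the excerpt puts that inside the Tonian, 1000–720 Ma.
Next in line is B (704 Ma), and 987 − 704 = 283 Myr.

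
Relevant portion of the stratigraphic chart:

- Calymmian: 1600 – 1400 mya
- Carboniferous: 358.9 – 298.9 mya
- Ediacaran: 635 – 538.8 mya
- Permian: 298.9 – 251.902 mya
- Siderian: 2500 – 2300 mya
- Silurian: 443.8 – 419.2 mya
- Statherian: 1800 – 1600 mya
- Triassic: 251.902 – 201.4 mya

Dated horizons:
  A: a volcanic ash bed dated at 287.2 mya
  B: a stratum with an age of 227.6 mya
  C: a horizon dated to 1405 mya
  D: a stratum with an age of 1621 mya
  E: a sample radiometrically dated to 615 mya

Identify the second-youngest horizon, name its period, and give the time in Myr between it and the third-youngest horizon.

Sorted youngest-first by Ma: B (227.6), A (287.2), E (615), C (1405), D (1621).
The second youngest is A at 287.2 Ma, which lies in 298.9–251.902 Ma: the Permian.
The third youngest is E at 615 Ma; separation = |287.2 − 615| = 327.8 Myr.

A, in the Permian; 327.8 million years to E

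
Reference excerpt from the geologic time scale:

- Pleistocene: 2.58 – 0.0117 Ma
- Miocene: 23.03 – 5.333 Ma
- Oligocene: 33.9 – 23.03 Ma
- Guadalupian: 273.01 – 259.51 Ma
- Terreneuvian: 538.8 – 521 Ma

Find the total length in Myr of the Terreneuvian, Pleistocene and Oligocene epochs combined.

31.2383 million years

Each duration: Terreneuvian = 17.8; Pleistocene = 2.5683; Oligocene = 10.87.
Sum: 17.8 + 2.5683 + 10.87 = 31.2383 Myr.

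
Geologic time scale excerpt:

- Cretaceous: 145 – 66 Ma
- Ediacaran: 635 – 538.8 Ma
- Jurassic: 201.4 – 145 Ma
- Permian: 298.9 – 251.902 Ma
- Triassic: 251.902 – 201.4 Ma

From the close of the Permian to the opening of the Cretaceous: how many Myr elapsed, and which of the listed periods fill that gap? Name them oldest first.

106.902 million years; Triassic, Jurassic

The Permian closes at 251.902 Ma and the Cretaceous opens at 145 Ma, so the interval is 251.902 − 145 = 106.902 Myr.
A period fits inside if it starts at or after 251.902 Ma and ends at or before 145 Ma; oldest first that gives Triassic, Jurassic.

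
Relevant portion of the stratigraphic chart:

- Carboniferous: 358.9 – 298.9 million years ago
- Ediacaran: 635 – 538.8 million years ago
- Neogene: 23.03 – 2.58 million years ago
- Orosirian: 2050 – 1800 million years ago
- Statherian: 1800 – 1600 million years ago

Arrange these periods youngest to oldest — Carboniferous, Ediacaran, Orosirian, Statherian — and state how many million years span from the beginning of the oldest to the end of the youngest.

From the excerpt: Carboniferous 358.9–298.9; Ediacaran 635–538.8; Orosirian 2050–1800; Statherian 1800–1600 (Ma).
Larger Ma is earlier, so the oldest is Orosirian and the youngest is Carboniferous; youngest to oldest: Carboniferous, Ediacaran, Statherian, Orosirian.
Oldest start 2050 minus youngest end 298.9 gives 1751.1 Myr overall.

Carboniferous → Ediacaran → Statherian → Orosirian; total span 1751.1 Myr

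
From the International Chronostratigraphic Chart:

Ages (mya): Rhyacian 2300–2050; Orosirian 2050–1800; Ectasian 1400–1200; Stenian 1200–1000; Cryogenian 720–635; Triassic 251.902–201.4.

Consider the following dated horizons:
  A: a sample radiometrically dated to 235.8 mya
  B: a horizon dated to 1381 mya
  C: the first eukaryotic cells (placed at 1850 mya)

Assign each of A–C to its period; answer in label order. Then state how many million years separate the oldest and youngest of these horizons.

Match each age against the start–end ranges in the excerpt: A = 235.8 Ma → Triassic (251.902–201.4); B = 1381 Ma → Ectasian (1400–1200); C = 1850 Ma → Orosirian (2050–1800).
The largest age is 1850 Ma and the smallest is 235.8 Ma; their difference is 1614.2 Myr.

A — Triassic; B — Ectasian; C — Orosirian; span 1614.2 million years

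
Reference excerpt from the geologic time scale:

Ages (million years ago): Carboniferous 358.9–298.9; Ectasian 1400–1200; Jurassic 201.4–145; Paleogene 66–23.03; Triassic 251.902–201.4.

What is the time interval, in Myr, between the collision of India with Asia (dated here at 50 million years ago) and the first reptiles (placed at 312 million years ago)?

312 − 50 = 262 million years.

262 million years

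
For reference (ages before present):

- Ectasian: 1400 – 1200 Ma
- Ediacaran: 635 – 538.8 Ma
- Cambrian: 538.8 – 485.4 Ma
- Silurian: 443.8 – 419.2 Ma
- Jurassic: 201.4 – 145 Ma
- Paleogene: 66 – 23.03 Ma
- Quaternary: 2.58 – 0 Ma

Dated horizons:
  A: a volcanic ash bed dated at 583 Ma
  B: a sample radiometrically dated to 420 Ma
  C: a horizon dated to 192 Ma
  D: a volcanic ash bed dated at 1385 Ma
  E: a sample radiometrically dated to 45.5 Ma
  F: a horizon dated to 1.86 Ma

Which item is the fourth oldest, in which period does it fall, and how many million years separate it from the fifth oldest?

C, in the Jurassic; 146.5 million years to E

Larger Ma means older, so oldest first: D 1385 > A 583 > B 420 > C 192 > E 45.5 > F 1.86.
Counting 4 along gives C (192 Ma); the excerpt puts that inside the Jurassic, 201.4–145 Ma.
Next in line is E (45.5 Ma), and 192 − 45.5 = 146.5 Myr.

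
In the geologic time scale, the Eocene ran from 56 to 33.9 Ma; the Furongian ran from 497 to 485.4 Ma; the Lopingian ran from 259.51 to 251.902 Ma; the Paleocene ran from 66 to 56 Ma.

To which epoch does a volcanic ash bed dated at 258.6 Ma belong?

258.6 Ma lies between 259.51 and 251.902 Ma, so it falls in the Lopingian.

Lopingian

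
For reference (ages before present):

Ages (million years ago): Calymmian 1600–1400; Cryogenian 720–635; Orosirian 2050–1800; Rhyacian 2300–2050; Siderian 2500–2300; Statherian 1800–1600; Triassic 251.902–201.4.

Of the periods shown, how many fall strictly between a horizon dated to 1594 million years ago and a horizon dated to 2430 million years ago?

2430 Ma sits inside the Siderian (2500–2300) and 1594 Ma inside the Calymmian (1600–1400); neither of those is wholly between the two dates.
The listed periods lying completely between them are Rhyacian, Orosirian, Statherian — 3 in all.

3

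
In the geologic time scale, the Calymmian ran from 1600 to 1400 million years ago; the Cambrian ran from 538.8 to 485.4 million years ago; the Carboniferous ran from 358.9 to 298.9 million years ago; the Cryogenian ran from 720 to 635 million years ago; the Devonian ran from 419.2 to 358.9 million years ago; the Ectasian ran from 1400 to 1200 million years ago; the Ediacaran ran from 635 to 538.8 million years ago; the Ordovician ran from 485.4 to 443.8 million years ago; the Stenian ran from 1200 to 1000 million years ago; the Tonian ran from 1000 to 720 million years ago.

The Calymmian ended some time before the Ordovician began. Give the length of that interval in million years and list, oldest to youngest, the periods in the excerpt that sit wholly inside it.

The Calymmian closes at 1400 Ma and the Ordovician opens at 485.4 Ma, so the interval is 1400 − 485.4 = 914.6 Myr.
A period fits inside if it starts at or after 1400 Ma and ends at or before 485.4 Ma; oldest first that gives Ectasian, Stenian, Tonian, Cryogenian, Ediacaran, Cambrian.

914.6 million years; Ectasian, Stenian, Tonian, Cryogenian, Ediacaran, Cambrian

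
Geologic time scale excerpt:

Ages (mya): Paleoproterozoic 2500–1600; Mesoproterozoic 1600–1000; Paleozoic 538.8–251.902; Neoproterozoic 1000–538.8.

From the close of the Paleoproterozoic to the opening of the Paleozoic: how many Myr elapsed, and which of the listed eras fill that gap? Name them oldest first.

The Paleoproterozoic closes at 1600 Ma and the Paleozoic opens at 538.8 Ma, so the interval is 1600 − 538.8 = 1061.2 Myr.
An era fits inside if it starts at or after 1600 Ma and ends at or before 538.8 Ma; oldest first that gives Mesoproterozoic, Neoproterozoic.

1061.2 million years; Mesoproterozoic, Neoproterozoic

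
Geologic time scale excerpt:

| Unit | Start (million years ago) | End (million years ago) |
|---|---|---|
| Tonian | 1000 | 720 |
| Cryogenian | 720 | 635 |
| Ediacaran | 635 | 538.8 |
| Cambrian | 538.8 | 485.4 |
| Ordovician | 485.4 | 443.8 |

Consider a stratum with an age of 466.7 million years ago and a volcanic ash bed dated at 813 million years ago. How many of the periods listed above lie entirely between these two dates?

The older date is 813 Ma and the younger is 466.7 Ma.
Periods with start < 813 and end > 466.7 Ma: Cryogenian (720–635), Ediacaran (635–538.8), Cambrian (538.8–485.4).
That is 3 complete periods.

3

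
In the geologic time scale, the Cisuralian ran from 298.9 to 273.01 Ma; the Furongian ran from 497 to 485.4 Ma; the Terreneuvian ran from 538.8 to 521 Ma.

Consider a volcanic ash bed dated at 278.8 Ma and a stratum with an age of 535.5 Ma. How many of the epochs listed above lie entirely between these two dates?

The older date is 535.5 Ma and the younger is 278.8 Ma.
Epochs with start < 535.5 and end > 278.8 Ma: Furongian (497–485.4).
That is 1 complete epoch.

1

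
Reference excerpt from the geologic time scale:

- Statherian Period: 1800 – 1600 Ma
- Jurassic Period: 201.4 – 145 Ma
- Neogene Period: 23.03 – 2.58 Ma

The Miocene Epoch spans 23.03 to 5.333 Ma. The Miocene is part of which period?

The Miocene (23.03–5.333 Ma) lies entirely within 23.03–2.58 Ma, the Neogene Period.

Neogene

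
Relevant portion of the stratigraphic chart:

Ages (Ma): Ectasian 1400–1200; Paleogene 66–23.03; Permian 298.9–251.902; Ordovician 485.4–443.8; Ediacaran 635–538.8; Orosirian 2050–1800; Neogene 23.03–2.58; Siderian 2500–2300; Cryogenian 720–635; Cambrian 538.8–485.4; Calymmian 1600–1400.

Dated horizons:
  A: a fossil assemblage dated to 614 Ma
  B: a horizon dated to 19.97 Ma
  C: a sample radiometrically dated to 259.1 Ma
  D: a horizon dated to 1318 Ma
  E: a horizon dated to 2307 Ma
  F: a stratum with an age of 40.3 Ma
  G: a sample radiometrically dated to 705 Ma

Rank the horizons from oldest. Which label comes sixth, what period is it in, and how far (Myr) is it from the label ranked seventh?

Larger Ma means older, so oldest first: E 2307 > D 1318 > G 705 > A 614 > C 259.1 > F 40.3 > B 19.97.
Counting 6 along gives F (40.3 Ma); the excerpt puts that inside the Paleogene, 66–23.03 Ma.
Next in line is B (19.97 Ma), and 40.3 − 19.97 = 20.33 Myr.

F, in the Paleogene; 20.33 million years to B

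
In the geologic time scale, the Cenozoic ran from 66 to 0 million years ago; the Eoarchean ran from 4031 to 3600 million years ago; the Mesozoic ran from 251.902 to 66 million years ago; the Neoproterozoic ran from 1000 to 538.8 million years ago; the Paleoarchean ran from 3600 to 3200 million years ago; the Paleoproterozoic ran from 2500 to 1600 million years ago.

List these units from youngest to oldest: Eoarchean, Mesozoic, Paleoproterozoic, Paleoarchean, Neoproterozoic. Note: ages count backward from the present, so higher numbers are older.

Mesozoic, Neoproterozoic, Paleoproterozoic, Paleoarchean, Eoarchean

Sorting by start age (ascending Ma, since larger Ma = older): Mesozoic start 251.902, Neoproterozoic start 1000, Paleoproterozoic start 2500, Paleoarchean start 3600, Eoarchean start 4031.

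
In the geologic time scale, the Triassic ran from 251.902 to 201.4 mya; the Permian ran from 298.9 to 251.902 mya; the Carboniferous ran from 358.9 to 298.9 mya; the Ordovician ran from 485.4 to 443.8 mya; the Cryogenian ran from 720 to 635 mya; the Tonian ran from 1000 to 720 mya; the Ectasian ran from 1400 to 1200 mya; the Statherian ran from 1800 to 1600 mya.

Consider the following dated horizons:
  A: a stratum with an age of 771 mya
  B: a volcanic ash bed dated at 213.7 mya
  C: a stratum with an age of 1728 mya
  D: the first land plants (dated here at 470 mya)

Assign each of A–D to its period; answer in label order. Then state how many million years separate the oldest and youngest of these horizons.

A — Tonian; B — Triassic; C — Statherian; D — Ordovician; span 1514.3 million years

Match each age against the start–end ranges in the excerpt: A = 771 Ma → Tonian (1000–720); B = 213.7 Ma → Triassic (251.902–201.4); C = 1728 Ma → Statherian (1800–1600); D = 470 Ma → Ordovician (485.4–443.8).
The largest age is 1728 Ma and the smallest is 213.7 Ma; their difference is 1514.3 Myr.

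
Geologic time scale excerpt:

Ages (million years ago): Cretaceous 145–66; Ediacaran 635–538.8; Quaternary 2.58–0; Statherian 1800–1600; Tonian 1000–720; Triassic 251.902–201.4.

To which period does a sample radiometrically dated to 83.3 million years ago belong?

83.3 Ma lies between 145 and 66 Ma, so it falls in the Cretaceous.

Cretaceous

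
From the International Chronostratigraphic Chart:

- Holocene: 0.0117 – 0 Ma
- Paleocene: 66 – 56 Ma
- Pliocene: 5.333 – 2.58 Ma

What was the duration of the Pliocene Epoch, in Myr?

5.333 − 2.58 = 2.753 million years.

2.753 million years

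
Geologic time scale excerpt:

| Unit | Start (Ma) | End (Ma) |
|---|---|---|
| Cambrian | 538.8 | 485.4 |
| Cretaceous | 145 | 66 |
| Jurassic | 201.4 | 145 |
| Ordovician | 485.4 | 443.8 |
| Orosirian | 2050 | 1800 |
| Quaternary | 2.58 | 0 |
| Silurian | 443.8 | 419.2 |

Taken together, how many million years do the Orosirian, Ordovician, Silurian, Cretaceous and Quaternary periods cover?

Each duration: Orosirian = 250; Ordovician = 41.6; Silurian = 24.6; Cretaceous = 79; Quaternary = 2.58.
Sum: 250 + 41.6 + 24.6 + 79 + 2.58 = 397.78 Myr.

397.78 million years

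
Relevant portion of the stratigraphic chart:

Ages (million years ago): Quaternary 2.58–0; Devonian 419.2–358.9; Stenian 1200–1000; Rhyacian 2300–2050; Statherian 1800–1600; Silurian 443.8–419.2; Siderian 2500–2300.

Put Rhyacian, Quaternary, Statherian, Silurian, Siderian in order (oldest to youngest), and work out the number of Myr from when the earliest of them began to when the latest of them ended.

From the excerpt: Rhyacian 2300–2050; Quaternary 2.58–0; Statherian 1800–1600; Silurian 443.8–419.2; Siderian 2500–2300 (Ma).
Larger Ma is earlier, so the oldest is Siderian and the youngest is Quaternary; oldest to youngest: Siderian, Rhyacian, Statherian, Silurian, Quaternary.
Oldest start 2500 minus youngest end 0 gives 2500 Myr overall.

Siderian → Rhyacian → Statherian → Silurian → Quaternary; total span 2500 Myr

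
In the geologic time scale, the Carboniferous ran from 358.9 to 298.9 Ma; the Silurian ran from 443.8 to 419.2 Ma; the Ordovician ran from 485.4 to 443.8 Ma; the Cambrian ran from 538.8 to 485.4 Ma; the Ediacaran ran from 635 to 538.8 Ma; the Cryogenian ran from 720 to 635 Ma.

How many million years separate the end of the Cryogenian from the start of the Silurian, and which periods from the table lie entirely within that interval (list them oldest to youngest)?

191.2 million years; Ediacaran, Cambrian, Ordovician

End of Cryogenian = 635 Ma; start of Silurian = 443.8 Ma.
Gap = 635 − 443.8 = 191.2 Myr.
Periods wholly inside 635–443.8 Ma: Ediacaran (635–538.8), Cambrian (538.8–485.4), Ordovician (485.4–443.8).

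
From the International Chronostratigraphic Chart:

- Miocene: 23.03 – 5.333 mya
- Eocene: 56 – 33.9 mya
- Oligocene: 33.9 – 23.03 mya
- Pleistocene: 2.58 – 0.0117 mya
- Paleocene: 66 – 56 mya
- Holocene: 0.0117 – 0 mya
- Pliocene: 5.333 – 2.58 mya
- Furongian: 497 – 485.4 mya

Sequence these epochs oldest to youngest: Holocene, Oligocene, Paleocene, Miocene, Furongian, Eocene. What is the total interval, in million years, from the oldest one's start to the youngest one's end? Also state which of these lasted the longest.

Start ages (Ma): Furongian 497, Paleocene 66, Eocene 56, Oligocene 33.9, Miocene 23.03, Holocene 0.0117.
Ordered oldest to youngest: Furongian, Paleocene, Eocene, Oligocene, Miocene, Holocene.
Span = 497 − 0 = 497 Myr.
Durations: Oligocene 10.87, Furongian 11.6, Paleocene 10, Holocene 0.0117, Miocene 17.697, Eocene 22.1 → longest is Eocene (22.1 Myr).

Furongian, Paleocene, Eocene, Oligocene, Miocene, Holocene; total span 497 Myr; longest is Eocene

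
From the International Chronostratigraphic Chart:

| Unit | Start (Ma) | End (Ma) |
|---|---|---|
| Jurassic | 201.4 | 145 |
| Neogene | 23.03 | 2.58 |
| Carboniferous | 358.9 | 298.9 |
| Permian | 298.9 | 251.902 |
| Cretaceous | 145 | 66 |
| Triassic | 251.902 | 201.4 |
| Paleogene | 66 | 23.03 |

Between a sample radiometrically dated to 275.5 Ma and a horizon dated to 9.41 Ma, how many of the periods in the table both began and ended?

4

275.5 Ma sits inside the Permian (298.9–251.902) and 9.41 Ma inside the Neogene (23.03–2.58); neither of those is wholly between the two dates.
The listed periods lying completely between them are Triassic, Jurassic, Cretaceous, Paleogene — 4 in all.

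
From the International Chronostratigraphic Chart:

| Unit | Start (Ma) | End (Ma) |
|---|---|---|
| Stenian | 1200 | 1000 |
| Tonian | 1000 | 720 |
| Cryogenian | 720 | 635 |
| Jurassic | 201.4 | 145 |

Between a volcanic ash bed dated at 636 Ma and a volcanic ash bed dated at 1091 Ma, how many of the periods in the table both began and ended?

1091 Ma sits inside the Stenian (1200–1000) and 636 Ma inside the Cryogenian (720–635); neither of those is wholly between the two dates.
The listed periods lying completely between them are Tonian — 1 in all.

1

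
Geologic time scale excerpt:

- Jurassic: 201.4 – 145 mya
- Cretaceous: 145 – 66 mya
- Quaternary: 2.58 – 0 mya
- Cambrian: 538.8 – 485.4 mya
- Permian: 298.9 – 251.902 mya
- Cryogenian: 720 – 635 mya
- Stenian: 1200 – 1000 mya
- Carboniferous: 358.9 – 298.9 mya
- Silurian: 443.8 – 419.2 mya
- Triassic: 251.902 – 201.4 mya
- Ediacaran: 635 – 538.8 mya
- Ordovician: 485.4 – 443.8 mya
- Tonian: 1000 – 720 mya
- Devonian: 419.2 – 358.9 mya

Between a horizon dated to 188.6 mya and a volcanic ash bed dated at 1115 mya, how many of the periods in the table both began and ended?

The older date is 1115 Ma and the younger is 188.6 Ma.
Periods with start < 1115 and end > 188.6 Ma: Tonian (1000–720), Cryogenian (720–635), Ediacaran (635–538.8), Cambrian (538.8–485.4), Ordovician (485.4–443.8), Silurian (443.8–419.2), Devonian (419.2–358.9), Carboniferous (358.9–298.9), Permian (298.9–251.902), Triassic (251.902–201.4).
That is 10 complete periods.

10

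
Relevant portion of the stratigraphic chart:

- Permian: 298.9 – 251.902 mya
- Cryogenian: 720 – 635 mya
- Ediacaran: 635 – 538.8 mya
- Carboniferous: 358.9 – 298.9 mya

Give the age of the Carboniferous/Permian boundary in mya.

298.9 mya

The Carboniferous ends and the Permian begins at 298.9 mya.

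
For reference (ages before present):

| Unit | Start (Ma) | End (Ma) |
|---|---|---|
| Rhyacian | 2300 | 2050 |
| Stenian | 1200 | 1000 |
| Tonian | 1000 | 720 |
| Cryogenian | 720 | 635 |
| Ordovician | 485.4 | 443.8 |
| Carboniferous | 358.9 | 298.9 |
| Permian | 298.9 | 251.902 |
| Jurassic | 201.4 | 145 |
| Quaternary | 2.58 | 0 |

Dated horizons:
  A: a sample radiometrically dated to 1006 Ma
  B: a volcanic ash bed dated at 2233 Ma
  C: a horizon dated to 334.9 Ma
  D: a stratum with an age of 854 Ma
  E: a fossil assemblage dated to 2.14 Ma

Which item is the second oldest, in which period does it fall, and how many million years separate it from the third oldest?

A, in the Stenian; 152 million years to D

Sorted oldest-first by Ma: B (2233), A (1006), D (854), C (334.9), E (2.14).
The second oldest is A at 1006 Ma, which lies in 1200–1000 Ma: the Stenian.
The third oldest is D at 854 Ma; separation = |1006 − 854| = 152 Myr.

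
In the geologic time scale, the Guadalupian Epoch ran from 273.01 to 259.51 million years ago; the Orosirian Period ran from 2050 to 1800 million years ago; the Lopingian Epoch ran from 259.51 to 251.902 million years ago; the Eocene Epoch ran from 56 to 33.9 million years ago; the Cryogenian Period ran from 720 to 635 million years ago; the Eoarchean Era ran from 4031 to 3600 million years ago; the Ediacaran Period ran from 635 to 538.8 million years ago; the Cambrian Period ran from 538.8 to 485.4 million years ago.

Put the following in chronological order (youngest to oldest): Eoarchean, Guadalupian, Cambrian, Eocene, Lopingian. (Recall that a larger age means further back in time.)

Eocene, Lopingian, Guadalupian, Cambrian, Eoarchean

Sorting by start age (ascending Ma, since larger Ma = older): Eocene began 56, Lopingian began 259.51, Guadalupian began 273.01, Cambrian began 538.8, Eoarchean began 4031.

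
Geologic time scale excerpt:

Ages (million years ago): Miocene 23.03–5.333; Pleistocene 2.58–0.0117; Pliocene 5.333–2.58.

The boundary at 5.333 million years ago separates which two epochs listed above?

The Miocene ends at 5.333 million years ago and the Pliocene begins at 5.333 million years ago, so they share that boundary.

Miocene and Pliocene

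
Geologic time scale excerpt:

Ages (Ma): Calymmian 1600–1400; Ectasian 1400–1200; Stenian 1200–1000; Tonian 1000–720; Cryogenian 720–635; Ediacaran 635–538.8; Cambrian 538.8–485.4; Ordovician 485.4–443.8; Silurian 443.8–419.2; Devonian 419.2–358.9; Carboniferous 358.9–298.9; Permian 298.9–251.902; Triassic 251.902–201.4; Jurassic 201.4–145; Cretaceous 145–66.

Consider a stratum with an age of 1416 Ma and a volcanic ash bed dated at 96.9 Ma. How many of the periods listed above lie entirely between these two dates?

13

1416 Ma sits inside the Calymmian (1600–1400) and 96.9 Ma inside the Cretaceous (145–66); neither of those is wholly between the two dates.
The listed periods lying completely between them are Ectasian, Stenian, Tonian, Cryogenian, Ediacaran, Cambrian, Ordovician, Silurian, Devonian, Carboniferous, Permian, Triassic, Jurassic — 13 in all.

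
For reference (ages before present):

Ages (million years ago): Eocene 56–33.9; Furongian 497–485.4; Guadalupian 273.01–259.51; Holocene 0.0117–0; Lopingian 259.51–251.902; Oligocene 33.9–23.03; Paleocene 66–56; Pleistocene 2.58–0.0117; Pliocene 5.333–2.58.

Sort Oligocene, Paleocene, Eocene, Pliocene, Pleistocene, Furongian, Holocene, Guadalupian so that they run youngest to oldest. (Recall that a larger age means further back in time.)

Holocene, then Pleistocene, then Pliocene, then Oligocene, then Eocene, then Paleocene, then Guadalupian, then Furongian

Read off each span (Ma): Oligocene 33.9–23.03; Paleocene 66–56; Eocene 56–33.9; Pliocene 5.333–2.58; Pleistocene 2.58–0.0117; Furongian 497–485.4; Holocene 0.0117–0; Guadalupian 273.01–259.51.
Larger Ma is older, so oldest→youngest is Furongian, Guadalupian, Paleocene, Eocene, Oligocene, Pliocene, Pleistocene, Holocene; reverse it for youngest→oldest.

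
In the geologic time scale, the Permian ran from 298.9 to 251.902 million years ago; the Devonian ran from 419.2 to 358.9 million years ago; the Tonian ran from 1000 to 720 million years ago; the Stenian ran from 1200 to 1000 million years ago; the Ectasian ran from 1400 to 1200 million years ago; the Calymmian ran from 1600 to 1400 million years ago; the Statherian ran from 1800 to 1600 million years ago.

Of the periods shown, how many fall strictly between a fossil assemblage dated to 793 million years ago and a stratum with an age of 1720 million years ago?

3

1720 Ma sits inside the Statherian (1800–1600) and 793 Ma inside the Tonian (1000–720); neither of those is wholly between the two dates.
The listed periods lying completely between them are Calymmian, Ectasian, Stenian — 3 in all.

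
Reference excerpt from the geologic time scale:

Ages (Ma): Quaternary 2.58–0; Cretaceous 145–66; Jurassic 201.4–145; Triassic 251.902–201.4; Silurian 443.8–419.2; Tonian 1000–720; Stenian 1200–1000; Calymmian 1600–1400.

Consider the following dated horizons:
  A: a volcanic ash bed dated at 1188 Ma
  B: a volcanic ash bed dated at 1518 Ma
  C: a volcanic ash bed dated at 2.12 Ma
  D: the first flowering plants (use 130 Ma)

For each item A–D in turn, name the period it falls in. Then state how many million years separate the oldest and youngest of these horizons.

A — Stenian; B — Calymmian; C — Quaternary; D — Cretaceous; span 1515.88 million years

Match each age against the start–end ranges in the excerpt: A = 1188 Ma → Stenian (1200–1000); B = 1518 Ma → Calymmian (1600–1400); C = 2.12 Ma → Quaternary (2.58–0); D = 130 Ma → Cretaceous (145–66).
The largest age is 1518 Ma and the smallest is 2.12 Ma; their difference is 1515.88 Myr.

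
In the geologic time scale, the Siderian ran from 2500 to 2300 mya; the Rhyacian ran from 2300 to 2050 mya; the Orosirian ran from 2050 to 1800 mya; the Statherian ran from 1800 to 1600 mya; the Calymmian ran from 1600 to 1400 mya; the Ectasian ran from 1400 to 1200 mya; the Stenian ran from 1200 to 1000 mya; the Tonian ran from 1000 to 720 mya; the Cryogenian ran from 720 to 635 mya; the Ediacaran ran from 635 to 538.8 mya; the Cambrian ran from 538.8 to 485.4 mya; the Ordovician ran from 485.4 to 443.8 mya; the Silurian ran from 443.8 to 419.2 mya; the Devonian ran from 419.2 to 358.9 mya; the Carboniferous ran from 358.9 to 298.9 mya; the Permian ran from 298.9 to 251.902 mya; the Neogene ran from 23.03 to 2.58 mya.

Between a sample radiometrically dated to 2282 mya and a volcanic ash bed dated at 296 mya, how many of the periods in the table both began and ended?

The older date is 2282 Ma and the younger is 296 Ma.
Periods with start < 2282 and end > 296 Ma: Orosirian (2050–1800), Statherian (1800–1600), Calymmian (1600–1400), Ectasian (1400–1200), Stenian (1200–1000), Tonian (1000–720), Cryogenian (720–635), Ediacaran (635–538.8), Cambrian (538.8–485.4), Ordovician (485.4–443.8), Silurian (443.8–419.2), Devonian (419.2–358.9), Carboniferous (358.9–298.9).
That is 13 complete periods.

13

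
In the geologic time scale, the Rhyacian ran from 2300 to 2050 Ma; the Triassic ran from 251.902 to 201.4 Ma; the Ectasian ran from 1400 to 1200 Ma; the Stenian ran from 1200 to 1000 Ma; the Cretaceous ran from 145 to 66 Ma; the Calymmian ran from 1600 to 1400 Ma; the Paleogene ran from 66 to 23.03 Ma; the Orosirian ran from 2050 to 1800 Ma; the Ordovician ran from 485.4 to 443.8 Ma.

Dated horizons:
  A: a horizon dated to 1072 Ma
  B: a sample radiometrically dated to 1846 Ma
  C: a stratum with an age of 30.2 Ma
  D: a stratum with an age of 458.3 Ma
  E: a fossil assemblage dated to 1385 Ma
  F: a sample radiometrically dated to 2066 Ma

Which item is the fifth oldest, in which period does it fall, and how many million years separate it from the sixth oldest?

D, in the Ordovician; 428.1 million years to C

Sorted oldest-first by Ma: F (2066), B (1846), E (1385), A (1072), D (458.3), C (30.2).
The fifth oldest is D at 458.3 Ma, which lies in 485.4–443.8 Ma: the Ordovician.
The sixth oldest is C at 30.2 Ma; separation = |458.3 − 30.2| = 428.1 Myr.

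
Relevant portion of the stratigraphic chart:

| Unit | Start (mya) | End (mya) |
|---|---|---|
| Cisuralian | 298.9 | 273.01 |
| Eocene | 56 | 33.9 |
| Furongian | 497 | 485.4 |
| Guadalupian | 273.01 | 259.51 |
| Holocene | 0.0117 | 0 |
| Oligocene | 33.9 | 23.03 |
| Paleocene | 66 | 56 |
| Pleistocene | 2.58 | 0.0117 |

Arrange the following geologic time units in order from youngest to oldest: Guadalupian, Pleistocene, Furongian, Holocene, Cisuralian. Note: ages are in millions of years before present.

Holocene, Pleistocene, Guadalupian, Cisuralian, Furongian

The oldest of these is Furongian (starts 497 Ma) and the youngest is Holocene (ends 0 Ma).
In between, by decreasing start age: Cisuralian (298.9), Guadalupian (273.01), Pleistocene (2.58).
Listing youngest first means reversing that sequence.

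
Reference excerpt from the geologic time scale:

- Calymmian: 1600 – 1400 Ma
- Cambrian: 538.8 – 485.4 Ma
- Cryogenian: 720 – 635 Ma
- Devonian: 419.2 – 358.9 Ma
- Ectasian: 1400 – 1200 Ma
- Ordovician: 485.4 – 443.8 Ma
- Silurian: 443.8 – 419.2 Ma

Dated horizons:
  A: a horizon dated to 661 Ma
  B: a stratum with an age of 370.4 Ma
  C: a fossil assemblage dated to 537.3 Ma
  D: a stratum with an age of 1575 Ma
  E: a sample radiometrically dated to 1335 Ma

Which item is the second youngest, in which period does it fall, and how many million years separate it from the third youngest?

Sorted youngest-first by Ma: B (370.4), C (537.3), A (661), E (1335), D (1575).
The second youngest is C at 537.3 Ma, which lies in 538.8–485.4 Ma: the Cambrian.
The third youngest is A at 661 Ma; separation = |537.3 − 661| = 123.7 Myr.

C, in the Cambrian; 123.7 million years to A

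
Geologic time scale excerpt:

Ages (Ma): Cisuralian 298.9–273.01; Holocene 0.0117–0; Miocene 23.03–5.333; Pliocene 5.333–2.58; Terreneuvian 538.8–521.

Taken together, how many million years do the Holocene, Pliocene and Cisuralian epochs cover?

Duration is start − end for each: (0.0117 − 0) + (5.333 − 2.58) + (298.9 − 273.01).
That is 0.0117 + 2.753 + 25.89, which totals 28.6547 million years.

28.6547 million years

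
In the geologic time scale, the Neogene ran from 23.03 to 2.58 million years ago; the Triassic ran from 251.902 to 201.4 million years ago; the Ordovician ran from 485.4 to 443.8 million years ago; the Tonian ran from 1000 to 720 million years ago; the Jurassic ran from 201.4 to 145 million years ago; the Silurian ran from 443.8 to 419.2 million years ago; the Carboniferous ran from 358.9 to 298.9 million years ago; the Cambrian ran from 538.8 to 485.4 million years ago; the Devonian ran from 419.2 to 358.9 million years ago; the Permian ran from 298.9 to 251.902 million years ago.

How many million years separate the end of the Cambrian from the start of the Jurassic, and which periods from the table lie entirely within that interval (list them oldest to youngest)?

End of Cambrian = 485.4 Ma; start of Jurassic = 201.4 Ma.
Gap = 485.4 − 201.4 = 284 Myr.
Periods wholly inside 485.4–201.4 Ma: Ordovician (485.4–443.8), Silurian (443.8–419.2), Devonian (419.2–358.9), Carboniferous (358.9–298.9), Permian (298.9–251.902), Triassic (251.902–201.4).

284 million years; Ordovician, Silurian, Devonian, Carboniferous, Permian, Triassic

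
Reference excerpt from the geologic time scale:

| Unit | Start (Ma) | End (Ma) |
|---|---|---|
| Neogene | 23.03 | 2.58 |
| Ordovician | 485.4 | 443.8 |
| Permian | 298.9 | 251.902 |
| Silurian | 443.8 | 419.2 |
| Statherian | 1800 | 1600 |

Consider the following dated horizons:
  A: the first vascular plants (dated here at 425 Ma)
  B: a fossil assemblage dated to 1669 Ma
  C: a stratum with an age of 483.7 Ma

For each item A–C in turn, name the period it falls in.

A — Silurian; B — Statherian; C — Ordovician

Match each age against the start–end ranges in the excerpt: A = 425 Ma → Silurian (443.8–419.2); B = 1669 Ma → Statherian (1800–1600); C = 483.7 Ma → Ordovician (485.4–443.8).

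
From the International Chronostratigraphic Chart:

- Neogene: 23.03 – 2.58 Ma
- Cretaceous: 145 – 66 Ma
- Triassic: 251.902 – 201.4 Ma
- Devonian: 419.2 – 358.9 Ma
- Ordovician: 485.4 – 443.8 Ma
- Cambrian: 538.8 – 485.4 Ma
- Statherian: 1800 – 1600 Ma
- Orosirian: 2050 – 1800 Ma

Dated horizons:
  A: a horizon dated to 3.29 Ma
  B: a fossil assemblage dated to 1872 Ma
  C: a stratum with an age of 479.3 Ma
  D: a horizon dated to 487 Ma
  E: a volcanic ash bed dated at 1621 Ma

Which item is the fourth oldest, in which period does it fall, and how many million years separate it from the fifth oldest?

Sorted oldest-first by Ma: B (1872), E (1621), D (487), C (479.3), A (3.29).
The fourth oldest is C at 479.3 Ma, which lies in 485.4–443.8 Ma: the Ordovician.
The fifth oldest is A at 3.29 Ma; separation = |479.3 − 3.29| = 476.01 Myr.

C, in the Ordovician; 476.01 million years to A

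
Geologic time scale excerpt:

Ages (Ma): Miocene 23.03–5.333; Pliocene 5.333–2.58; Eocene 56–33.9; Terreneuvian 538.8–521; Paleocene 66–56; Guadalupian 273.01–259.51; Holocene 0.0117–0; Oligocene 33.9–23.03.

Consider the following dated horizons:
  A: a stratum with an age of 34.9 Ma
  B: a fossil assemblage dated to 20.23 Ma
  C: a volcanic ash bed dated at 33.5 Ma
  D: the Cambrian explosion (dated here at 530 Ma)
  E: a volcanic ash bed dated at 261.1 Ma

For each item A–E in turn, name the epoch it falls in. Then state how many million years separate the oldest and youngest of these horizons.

A: 34.9 Ma lies in 56–33.9 Ma, so Eocene.
B: 20.23 Ma lies in 23.03–5.333 Ma, so Miocene.
C: 33.5 Ma lies in 33.9–23.03 Ma, so Oligocene.
D: 530 Ma lies in 538.8–521 Ma, so Terreneuvian.
E: 261.1 Ma lies in 273.01–259.51 Ma, so Guadalupian.
Oldest = 530 Ma, youngest = 20.23 Ma → span 509.77 Myr.

A — Eocene; B — Miocene; C — Oligocene; D — Terreneuvian; E — Guadalupian; span 509.77 million years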